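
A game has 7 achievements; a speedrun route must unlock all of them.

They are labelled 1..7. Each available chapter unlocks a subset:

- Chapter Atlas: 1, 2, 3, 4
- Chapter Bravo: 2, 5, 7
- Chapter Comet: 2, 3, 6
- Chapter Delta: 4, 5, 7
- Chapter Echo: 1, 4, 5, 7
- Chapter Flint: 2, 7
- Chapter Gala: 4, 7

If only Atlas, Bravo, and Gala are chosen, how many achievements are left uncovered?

Union of Atlas, Bravo, Gala = {1, 2, 3, 4, 5, 7}.
Not covered: 6 — 1 achievement.

1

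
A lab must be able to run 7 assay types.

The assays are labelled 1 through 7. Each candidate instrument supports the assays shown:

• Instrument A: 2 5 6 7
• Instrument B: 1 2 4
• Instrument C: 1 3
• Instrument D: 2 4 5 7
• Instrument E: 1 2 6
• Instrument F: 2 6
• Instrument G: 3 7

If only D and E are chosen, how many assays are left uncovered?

1

Union of D, E = {1, 2, 4, 5, 6, 7}.
Not covered: 3 — 1 assay.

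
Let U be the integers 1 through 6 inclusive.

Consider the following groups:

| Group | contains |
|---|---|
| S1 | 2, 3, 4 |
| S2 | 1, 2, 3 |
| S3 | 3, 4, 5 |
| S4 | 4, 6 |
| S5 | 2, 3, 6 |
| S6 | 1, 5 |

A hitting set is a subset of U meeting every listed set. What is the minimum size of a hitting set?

The 3 elements {2, 4, 5} hit every group.
No choice of 2 elements meets every group, so 3 is the minimum.

3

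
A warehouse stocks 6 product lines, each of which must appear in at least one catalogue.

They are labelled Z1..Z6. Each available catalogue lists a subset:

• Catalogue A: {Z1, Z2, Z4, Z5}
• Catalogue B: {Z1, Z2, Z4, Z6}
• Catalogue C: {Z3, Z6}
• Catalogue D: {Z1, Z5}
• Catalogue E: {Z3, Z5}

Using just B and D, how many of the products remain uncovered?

Union of B, D = {Z1, Z2, Z4, Z5, Z6}.
Not covered: Z3 — 1 product.

1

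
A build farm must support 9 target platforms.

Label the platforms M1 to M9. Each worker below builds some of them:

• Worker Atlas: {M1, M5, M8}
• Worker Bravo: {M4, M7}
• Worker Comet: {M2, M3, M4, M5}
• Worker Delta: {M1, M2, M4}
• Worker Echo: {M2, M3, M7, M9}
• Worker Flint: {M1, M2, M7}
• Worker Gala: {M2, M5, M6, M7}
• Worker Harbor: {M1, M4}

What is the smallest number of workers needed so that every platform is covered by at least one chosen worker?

4

Atlas and Comet and Echo and Gala together: Atlas ∪ Comet ∪ Echo ∪ Gala = {M1, M2, M3, M4, M5, M6, M7, M8, M9} — every platform is covered.
Only Gala contains M6, so Gala is forced; the remaining 5 platforms need at least 3 more workers (each remaining worker adds at most 2) — so at least 4 workers are needed, and 4 is optimal.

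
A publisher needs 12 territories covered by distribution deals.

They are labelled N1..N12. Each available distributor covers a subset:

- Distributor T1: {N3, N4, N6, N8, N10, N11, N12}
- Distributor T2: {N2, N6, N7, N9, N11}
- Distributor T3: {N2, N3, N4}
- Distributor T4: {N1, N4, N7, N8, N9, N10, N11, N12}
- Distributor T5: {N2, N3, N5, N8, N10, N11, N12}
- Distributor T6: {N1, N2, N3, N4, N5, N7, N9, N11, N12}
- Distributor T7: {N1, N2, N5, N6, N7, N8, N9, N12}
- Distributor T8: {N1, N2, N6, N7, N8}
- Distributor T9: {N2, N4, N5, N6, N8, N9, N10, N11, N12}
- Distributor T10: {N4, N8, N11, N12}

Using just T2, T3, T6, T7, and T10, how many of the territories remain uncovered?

1

Union of T2, T3, T6, T7, T10 = {N1, N2, N3, N4, N5, N6, N7, N8, N9, N11, N12}.
Not covered: N10 — 1 territory.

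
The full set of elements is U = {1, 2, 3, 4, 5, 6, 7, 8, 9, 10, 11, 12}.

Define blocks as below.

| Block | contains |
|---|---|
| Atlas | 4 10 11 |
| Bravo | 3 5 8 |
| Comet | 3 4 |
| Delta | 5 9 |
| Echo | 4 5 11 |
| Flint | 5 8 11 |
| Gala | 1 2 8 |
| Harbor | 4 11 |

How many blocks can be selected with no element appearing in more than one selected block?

Atlas, Delta, Gala are pairwise disjoint (Atlas={4,10,11}; Delta={5,9}; Gala={1,2,8}).
Every remaining block overlaps one of these, and no 4 of the listed blocks are pairwise disjoint, so 3 is the maximum.

3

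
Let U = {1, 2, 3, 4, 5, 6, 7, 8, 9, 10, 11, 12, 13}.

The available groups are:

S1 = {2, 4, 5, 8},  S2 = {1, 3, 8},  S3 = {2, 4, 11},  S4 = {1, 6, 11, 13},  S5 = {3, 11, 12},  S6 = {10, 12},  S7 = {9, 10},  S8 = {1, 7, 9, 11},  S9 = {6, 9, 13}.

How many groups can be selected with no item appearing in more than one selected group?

S2, S3, S6, S9 are pairwise disjoint (S2={1,3,8}; S3={2,4,11}; S6={10,12}; S9={6,9,13}).
Every remaining group overlaps one of these, and no 5 of the listed groups are pairwise disjoint, so 4 is the maximum.

4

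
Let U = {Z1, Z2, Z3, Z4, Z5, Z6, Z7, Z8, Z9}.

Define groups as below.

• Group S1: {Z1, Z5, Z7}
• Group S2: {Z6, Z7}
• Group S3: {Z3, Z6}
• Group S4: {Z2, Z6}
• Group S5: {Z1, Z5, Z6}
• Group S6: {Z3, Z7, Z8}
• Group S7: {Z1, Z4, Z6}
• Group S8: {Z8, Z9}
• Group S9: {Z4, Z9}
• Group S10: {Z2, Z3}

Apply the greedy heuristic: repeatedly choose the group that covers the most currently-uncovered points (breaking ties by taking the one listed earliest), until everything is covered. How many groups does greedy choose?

Greedy: pick S1 (covers 3 new) → pick S3 (covers 2 new) → pick S8 (covers 2 new) → pick S4 (covers 1 new) → pick S7 (covers 1 new). Total picks: 5.
(The true minimum cover uses only 4 groups, so greedy is not optimal here.)

5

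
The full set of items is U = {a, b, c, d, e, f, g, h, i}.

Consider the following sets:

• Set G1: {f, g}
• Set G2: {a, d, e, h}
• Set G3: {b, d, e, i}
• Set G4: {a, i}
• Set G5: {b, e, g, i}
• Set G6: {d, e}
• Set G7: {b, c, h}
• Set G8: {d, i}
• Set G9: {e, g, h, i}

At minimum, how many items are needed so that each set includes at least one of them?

4

T = {b, e, f, i} meets every set (each contains at least one member of T), and |T| = 4.
The sets G1, G4, G6, G7 are pairwise disjoint, so any hitting set needs a separate item for each — at least 4. Hence 4 is optimal.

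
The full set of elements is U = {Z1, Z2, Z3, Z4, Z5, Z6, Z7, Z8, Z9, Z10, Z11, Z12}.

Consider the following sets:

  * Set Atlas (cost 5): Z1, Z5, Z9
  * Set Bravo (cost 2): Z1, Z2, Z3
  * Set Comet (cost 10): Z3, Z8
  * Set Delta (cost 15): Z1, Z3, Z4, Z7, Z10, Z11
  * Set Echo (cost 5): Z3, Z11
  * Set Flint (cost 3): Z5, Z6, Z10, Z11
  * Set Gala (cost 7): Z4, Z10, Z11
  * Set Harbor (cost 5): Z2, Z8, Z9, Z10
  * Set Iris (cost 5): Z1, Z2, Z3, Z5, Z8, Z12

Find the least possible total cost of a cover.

Atlas, Delta, Flint, Iris together cover every element (Atlas ∪ Delta ∪ Flint ∪ Iris = {Z1, Z2, Z3, Z4, Z5, Z6, Z7, Z8, Z9, Z10, Z11, Z12}); total cost 5 + 15 + 3 + 5 = 28.
The greedy pick Bravo, Flint, Harbor, Iris, Gala, Delta costs 37; no covering selection beats 28.

28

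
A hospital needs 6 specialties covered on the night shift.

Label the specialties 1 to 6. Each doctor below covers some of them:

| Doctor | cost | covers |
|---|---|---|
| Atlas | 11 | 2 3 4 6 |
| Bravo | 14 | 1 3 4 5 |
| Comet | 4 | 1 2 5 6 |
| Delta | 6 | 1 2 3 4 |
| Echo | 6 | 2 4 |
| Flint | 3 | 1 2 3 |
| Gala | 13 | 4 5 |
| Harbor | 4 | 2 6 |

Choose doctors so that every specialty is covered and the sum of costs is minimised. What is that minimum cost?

10

Comet, Delta together cover every specialty (Comet ∪ Delta = {1, 2, 3, 4, 5, 6}); total cost 4 + 6 = 10.
No covering selection has total cost below 10.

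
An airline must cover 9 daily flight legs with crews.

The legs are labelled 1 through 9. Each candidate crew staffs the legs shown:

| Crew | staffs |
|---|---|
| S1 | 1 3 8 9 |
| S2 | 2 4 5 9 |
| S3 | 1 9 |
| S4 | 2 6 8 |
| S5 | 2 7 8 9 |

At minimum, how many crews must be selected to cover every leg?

S1 and S2 and S4 and S5 together: S1 ∪ S2 ∪ S4 ∪ S5 = {1, 2, 3, 4, 5, 6, 7, 8, 9} — every leg is covered.
Only S5 contains 7, so S5 is forced; the remaining 5 legs need at least 3 more crews (each remaining crew adds at most 2) — so at least 4 crews are needed, and 4 is optimal.

4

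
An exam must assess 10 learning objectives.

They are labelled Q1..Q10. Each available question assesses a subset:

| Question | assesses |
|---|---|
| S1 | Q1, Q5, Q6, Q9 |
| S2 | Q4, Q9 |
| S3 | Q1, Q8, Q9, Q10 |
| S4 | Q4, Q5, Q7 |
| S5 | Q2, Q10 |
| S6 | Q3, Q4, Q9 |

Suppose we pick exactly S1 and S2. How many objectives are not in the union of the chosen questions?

5

Union of S1, S2 = {Q1, Q4, Q5, Q6, Q9}.
Not covered: Q2, Q3, Q7, Q8, Q10 — 5 objectives.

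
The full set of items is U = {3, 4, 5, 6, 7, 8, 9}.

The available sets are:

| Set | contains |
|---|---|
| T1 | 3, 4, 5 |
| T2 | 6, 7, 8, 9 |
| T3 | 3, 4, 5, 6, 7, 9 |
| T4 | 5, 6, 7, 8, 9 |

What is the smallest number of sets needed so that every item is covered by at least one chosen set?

T1 and T2 together: T1 ∪ T2 = {3, 4, 5, 6, 7, 8, 9} — every item is covered.
No single set has all 7 items (the largest, T3, has 6), so 2 is optimal.

2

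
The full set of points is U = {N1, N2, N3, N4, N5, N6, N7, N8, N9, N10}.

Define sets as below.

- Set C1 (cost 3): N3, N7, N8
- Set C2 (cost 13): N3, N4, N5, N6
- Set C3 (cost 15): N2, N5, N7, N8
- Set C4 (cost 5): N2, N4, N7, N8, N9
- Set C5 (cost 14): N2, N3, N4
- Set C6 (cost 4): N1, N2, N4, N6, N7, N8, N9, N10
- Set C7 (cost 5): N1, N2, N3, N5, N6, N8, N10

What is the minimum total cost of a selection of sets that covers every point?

C6, C7 together cover every point (C6 ∪ C7 = {N1, N2, N3, N4, N5, N6, N7, N8, N9, N10}); total cost 4 + 5 = 9.
No covering selection has total cost below 9.

9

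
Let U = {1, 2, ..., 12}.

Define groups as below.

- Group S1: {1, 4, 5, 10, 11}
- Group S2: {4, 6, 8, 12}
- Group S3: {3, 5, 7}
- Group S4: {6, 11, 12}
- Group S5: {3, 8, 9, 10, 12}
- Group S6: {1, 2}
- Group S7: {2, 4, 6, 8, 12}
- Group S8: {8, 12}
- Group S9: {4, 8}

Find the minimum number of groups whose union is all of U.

S1, S3, S5, and S7 cover everything between them: the union {1, 2, 3, 4, 5, 6, 7, 8, 9, 10, 11, 12} is all of U.
No 3 of the 9 groups cover everything (all 84 combinations miss at least one item), so 4 is optimal.

4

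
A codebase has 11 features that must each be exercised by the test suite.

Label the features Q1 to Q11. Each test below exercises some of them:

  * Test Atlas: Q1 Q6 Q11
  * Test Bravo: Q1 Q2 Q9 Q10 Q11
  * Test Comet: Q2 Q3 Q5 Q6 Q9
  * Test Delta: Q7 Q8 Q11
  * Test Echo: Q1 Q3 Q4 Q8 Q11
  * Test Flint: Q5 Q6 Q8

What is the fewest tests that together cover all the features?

4

Take {Bravo, Comet, Delta, Echo}. Their union is {Q1, Q2, Q3, Q4, Q5, Q6, Q7, Q8, Q9, Q10, Q11}, which is all 11 features.
No 3 of the 6 tests cover everything (all 20 combinations miss at least one feature), so 4 is optimal.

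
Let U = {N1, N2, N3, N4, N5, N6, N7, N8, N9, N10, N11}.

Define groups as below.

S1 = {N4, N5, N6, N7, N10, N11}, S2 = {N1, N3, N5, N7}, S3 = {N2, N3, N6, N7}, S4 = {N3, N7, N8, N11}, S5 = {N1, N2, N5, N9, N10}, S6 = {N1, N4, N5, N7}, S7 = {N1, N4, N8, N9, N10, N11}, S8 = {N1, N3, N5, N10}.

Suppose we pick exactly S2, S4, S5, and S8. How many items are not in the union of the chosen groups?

Union of S2, S4, S5, S8 = {N1, N2, N3, N5, N7, N8, N9, N10, N11}.
Not covered: N4, N6 — 2 items.

2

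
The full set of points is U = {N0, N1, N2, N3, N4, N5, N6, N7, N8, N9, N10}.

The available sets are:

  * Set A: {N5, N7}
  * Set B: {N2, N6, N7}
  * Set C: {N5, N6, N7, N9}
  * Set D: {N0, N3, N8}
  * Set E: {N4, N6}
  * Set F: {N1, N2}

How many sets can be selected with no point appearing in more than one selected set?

A, D, E, F are pairwise disjoint (A={N5,N7}; D={N0,N3,N8}; E={N4,N6}; F={N1,N2}).
Every remaining set overlaps one of these, and no 5 of the listed sets are pairwise disjoint, so 4 is the maximum.

4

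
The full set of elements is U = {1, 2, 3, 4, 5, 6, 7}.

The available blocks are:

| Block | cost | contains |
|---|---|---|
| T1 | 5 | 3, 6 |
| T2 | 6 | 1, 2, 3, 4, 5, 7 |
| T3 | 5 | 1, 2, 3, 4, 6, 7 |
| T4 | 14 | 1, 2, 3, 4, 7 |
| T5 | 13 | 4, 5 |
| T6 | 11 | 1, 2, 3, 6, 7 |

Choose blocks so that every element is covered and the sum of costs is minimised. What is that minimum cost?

11

T1, T2 together cover every element (T1 ∪ T2 = {1, 2, 3, 4, 5, 6, 7}); total cost 5 + 6 = 11.
No covering selection has total cost below 11.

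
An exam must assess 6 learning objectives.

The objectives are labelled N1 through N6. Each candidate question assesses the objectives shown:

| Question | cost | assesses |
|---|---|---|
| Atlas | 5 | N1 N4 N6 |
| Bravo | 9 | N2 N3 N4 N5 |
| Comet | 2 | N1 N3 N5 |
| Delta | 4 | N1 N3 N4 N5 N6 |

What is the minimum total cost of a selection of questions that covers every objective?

Bravo, Delta together cover every objective (Bravo ∪ Delta = {N1, N2, N3, N4, N5, N6}); total cost 9 + 4 = 13.
The greedy pick Comet, Delta, Bravo costs 15; no covering selection beats 13.

13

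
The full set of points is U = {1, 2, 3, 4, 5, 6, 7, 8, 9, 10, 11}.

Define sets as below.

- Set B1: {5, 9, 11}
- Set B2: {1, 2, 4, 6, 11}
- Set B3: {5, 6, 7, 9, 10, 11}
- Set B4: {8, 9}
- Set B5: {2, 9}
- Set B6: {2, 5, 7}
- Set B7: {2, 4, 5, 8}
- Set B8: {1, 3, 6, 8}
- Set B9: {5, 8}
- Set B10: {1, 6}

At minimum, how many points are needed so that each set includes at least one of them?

3

The 3 points {1, 5, 9} hit every set.
The sets B4, B6, B10 are pairwise disjoint, so any hitting set needs a separate point for each — at least 3. Hence 3 is optimal.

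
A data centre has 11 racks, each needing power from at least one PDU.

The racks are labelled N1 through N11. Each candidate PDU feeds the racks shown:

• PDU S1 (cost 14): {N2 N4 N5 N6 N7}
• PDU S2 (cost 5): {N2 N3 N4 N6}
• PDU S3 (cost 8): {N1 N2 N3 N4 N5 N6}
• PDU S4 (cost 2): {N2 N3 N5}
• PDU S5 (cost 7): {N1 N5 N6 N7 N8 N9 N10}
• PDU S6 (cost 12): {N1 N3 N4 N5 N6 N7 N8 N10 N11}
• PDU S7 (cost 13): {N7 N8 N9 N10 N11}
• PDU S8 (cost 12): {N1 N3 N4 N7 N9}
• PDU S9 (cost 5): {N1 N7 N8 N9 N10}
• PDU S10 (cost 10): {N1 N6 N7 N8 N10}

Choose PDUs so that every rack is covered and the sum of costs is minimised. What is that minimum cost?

S4, S6, S9 together cover every rack (S4 ∪ S6 ∪ S9 = {N1, N2, N3, N4, N5, N6, N7, N8, N9, N10, N11}); total cost 2 + 12 + 5 = 19.
The greedy pick S4, S9, S2, S6 costs 24; no covering selection beats 19.

19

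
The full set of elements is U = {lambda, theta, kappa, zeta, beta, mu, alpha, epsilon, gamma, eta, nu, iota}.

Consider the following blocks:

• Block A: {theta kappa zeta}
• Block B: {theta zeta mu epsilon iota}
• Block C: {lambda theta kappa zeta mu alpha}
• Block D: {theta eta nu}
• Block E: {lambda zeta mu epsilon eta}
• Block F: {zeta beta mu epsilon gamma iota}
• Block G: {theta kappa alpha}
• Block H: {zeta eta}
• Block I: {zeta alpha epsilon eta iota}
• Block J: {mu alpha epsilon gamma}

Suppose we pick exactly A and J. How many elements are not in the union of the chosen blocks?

Union of A, J = {theta, kappa, zeta, mu, alpha, epsilon, gamma}.
Not covered: lambda, beta, eta, nu, iota — 5 elements.

5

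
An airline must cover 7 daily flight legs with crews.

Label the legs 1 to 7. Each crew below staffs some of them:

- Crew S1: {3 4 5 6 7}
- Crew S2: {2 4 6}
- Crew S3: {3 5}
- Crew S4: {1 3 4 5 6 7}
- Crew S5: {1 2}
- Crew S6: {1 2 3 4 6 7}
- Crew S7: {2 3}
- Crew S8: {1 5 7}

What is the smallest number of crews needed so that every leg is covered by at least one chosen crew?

2

Take {S1, S5}. Their union is {1, 2, 3, 4, 5, 6, 7}, which is all 7 legs.
No single crew has all 7 legs (the largest, S4, has 6), so 2 is optimal.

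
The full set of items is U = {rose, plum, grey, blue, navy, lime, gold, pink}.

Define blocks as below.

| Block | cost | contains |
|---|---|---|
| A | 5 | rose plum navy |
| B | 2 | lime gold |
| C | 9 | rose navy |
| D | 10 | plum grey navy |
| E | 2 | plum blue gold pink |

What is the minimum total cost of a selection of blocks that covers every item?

19

A, B, D, E together cover every item (A ∪ B ∪ D ∪ E = {rose, plum, grey, blue, navy, lime, gold, pink}); total cost 5 + 2 + 10 + 2 = 19.
No covering selection has total cost below 19.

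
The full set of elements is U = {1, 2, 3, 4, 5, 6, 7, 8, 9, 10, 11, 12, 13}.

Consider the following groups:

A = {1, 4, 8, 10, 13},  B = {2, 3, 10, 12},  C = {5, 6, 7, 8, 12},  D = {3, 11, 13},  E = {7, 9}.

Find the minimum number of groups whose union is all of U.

A and B and C and D and E together: A ∪ B ∪ C ∪ D ∪ E = {1, 2, 3, 4, 5, 6, 7, 8, 9, 10, 11, 12, 13} — every element is covered.
No 4 of the 5 groups cover everything (all 5 combinations miss at least one element), so 5 is optimal.

5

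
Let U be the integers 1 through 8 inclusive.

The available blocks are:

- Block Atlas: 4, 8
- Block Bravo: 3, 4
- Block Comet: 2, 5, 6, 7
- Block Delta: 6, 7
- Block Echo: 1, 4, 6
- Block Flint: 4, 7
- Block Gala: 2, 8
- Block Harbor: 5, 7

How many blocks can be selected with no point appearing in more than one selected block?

3

Bravo, Delta, Gala are pairwise disjoint (Bravo={3,4}; Delta={6,7}; Gala={2,8}).
Every remaining block overlaps one of these, and no 4 of the listed blocks are pairwise disjoint, so 3 is the maximum.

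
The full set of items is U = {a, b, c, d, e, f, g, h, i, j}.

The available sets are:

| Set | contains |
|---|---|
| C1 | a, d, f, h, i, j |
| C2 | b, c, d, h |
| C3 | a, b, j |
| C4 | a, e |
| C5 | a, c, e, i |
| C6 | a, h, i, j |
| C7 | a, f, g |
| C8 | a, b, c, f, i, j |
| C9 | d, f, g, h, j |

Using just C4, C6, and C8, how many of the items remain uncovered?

2

Union of C4, C6, C8 = {a, b, c, e, f, h, i, j}.
Not covered: d, g — 2 items.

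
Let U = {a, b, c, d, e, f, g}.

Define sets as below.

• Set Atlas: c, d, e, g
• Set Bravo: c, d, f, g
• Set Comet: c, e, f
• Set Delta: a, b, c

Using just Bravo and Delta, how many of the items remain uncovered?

1

Union of Bravo, Delta = {a, b, c, d, f, g}.
Not covered: e — 1 item.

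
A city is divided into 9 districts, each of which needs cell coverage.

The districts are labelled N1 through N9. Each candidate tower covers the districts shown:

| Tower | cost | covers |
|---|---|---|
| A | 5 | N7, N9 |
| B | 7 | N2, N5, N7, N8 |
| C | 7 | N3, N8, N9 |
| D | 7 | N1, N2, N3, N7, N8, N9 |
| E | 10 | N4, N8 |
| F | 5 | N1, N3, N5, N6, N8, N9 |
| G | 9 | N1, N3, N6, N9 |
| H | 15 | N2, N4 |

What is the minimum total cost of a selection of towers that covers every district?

D, E, F together cover every district (D ∪ E ∪ F = {N1, N2, N3, N4, N5, N6, N7, N8, N9}); total cost 7 + 10 + 5 = 22.
No covering selection has total cost below 22.

22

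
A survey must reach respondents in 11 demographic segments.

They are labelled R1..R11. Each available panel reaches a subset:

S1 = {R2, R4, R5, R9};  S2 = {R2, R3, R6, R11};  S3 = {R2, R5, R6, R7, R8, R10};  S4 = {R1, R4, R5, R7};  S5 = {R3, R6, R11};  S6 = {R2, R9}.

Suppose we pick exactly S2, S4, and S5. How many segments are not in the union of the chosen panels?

3

Union of S2, S4, S5 = {R1, R2, R3, R4, R5, R6, R7, R11}.
Not covered: R8, R9, R10 — 3 segments.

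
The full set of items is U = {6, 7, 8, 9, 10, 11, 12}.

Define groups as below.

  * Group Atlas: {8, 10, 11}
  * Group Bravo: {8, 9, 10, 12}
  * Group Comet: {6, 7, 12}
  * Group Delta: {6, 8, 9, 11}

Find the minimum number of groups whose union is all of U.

Atlas and Comet and Delta together: Atlas ∪ Comet ∪ Delta = {6, 7, 8, 9, 10, 11, 12} — every item is covered.
Only Comet contains 7, so Comet is forced; the remaining 4 items need at least 2 more groups (each remaining group adds at most 3) — so at least 3 groups are needed, and 3 is optimal.

3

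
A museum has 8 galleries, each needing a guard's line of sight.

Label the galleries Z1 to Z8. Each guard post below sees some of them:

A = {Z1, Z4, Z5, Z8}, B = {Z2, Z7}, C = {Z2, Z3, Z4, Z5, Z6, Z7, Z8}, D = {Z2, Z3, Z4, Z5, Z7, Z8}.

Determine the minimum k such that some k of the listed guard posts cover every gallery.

Take {A, C}. Their union is {Z1, Z2, Z3, Z4, Z5, Z6, Z7, Z8}, which is all 8 galleries.
No single guard post has all 8 galleries (the largest, C, has 7), so 2 is optimal.

2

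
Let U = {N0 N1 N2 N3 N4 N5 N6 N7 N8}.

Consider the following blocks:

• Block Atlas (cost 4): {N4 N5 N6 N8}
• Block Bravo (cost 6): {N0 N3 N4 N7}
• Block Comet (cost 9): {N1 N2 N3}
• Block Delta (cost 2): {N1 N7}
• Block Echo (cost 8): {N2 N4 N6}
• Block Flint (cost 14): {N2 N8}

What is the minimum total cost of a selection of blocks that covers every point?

19

Atlas, Bravo, Comet together cover every point (Atlas ∪ Bravo ∪ Comet = {N0, N1, N2, N3, N4, N5, N6, N7, N8}); total cost 4 + 6 + 9 = 19.
The greedy pick Atlas, Delta, Bravo, Echo costs 20; no covering selection beats 19.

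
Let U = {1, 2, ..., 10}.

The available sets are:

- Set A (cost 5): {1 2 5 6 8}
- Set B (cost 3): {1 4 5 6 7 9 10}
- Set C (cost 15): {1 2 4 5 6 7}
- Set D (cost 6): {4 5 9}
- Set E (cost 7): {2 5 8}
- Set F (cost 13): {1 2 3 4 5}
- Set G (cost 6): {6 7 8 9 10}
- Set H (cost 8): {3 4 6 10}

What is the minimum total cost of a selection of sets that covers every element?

16

A, B, H together cover every element (A ∪ B ∪ H = {1, 2, 3, 4, 5, 6, 7, 8, 9, 10}); total cost 5 + 3 + 8 = 16.
No covering selection has total cost below 16.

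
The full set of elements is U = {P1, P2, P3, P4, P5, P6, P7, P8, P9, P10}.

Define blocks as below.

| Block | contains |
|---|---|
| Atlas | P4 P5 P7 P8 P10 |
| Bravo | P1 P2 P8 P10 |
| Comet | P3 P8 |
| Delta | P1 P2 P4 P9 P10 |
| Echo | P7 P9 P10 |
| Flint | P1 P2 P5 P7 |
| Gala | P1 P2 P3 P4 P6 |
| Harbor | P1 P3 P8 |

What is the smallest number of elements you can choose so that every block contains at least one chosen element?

H = {P2, P3, P10} meets every block (each contains at least one member of H), and |H| = 3.
No choice of 2 elements meets every block, so 3 is the minimum.

3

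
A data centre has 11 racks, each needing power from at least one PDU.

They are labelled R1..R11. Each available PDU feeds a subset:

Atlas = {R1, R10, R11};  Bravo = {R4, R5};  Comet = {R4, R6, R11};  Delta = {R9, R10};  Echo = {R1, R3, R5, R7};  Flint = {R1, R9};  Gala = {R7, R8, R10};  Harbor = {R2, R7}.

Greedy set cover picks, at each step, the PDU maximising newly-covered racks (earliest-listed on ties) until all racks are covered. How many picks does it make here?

5

Greedy: pick Echo (covers 4 new) → pick Comet (covers 3 new) → pick Delta (covers 2 new) → pick Gala (covers 1 new) → pick Harbor (covers 1 new). Total picks: 5.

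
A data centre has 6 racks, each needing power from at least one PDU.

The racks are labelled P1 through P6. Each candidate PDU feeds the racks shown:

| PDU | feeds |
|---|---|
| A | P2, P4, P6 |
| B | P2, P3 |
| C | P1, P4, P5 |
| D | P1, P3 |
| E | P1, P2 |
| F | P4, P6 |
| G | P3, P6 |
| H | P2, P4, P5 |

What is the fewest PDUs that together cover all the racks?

C and G and H together: C ∪ G ∪ H = {P1, P2, P3, P4, P5, P6} — every rack is covered.
No 2 of the 8 PDUs cover everything (all 28 combinations miss at least one rack), so 3 is optimal.

3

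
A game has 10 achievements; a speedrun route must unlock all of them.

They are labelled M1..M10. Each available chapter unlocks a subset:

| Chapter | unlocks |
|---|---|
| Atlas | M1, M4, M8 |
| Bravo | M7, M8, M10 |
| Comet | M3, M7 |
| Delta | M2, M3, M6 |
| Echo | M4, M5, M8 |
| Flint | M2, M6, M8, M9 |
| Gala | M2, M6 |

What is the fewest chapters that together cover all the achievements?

Take {Atlas, Bravo, Delta, Echo, Flint}. Their union is {M1, M2, M3, M4, M5, M6, M7, M8, M9, M10}, which is all 10 achievements.
No 4 of the 7 chapters cover everything (all 35 combinations miss at least one achievement), so 5 is optimal.

5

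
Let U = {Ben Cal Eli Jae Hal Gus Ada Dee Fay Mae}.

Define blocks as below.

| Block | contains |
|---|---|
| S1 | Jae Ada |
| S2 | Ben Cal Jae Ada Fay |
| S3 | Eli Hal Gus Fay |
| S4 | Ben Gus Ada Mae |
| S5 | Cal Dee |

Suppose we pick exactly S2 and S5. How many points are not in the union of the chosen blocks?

4

Union of S2, S5 = {Ben, Cal, Jae, Ada, Dee, Fay}.
Not covered: Eli, Hal, Gus, Mae — 4 points.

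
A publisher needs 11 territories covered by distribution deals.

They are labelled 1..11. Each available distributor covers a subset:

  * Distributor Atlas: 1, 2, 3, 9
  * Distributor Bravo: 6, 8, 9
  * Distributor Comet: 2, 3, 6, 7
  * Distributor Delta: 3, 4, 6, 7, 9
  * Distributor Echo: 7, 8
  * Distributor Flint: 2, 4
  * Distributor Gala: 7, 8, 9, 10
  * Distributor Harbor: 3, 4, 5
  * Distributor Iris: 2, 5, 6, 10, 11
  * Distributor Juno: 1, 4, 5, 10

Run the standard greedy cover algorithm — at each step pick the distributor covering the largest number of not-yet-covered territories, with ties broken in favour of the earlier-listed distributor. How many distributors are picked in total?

Greedy: pick Delta (covers 5 new) → pick Iris (covers 4 new) → pick Atlas (covers 1 new) → pick Bravo (covers 1 new). Total picks: 4.

4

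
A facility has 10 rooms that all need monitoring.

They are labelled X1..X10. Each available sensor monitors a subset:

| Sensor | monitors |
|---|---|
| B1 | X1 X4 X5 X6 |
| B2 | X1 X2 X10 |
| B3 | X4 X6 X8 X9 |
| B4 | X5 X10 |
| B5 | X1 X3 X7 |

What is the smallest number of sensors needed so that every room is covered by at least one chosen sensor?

4

Take {B2, B3, B4, B5}. Their union is {X1, X2, X3, X4, X5, X6, X7, X8, X9, X10}, which is all 10 rooms.
No 3 of the 5 sensors cover everything (all 10 combinations miss at least one room), so 4 is optimal.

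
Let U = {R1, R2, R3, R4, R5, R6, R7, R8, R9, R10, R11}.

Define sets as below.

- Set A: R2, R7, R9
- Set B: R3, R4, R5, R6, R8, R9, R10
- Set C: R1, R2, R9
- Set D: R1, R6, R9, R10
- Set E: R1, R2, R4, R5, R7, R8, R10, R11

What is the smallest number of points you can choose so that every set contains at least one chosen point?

H = {R9, R10} meets every set (each contains at least one member of H), and |H| = 2.
No single point lies in every set, so at least 2 are needed and 2 is optimal.

2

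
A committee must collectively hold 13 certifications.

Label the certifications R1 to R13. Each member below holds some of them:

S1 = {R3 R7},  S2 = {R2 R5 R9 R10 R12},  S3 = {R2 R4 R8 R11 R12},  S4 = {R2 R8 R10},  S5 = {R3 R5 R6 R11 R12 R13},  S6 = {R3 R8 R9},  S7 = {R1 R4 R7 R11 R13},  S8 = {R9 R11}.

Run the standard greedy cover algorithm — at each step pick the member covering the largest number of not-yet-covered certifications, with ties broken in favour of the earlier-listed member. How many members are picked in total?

Greedy: pick S5 (covers 6 new) → pick S2 (covers 3 new) → pick S7 (covers 3 new) → pick S3 (covers 1 new). Total picks: 4.

4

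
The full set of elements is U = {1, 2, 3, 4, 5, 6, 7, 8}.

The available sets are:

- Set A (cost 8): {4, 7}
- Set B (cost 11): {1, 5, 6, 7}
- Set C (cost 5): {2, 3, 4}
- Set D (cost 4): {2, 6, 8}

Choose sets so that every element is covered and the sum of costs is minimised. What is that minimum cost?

20

B, C, D together cover every element (B ∪ C ∪ D = {1, 2, 3, 4, 5, 6, 7, 8}); total cost 11 + 5 + 4 = 20.
No covering selection has total cost below 20.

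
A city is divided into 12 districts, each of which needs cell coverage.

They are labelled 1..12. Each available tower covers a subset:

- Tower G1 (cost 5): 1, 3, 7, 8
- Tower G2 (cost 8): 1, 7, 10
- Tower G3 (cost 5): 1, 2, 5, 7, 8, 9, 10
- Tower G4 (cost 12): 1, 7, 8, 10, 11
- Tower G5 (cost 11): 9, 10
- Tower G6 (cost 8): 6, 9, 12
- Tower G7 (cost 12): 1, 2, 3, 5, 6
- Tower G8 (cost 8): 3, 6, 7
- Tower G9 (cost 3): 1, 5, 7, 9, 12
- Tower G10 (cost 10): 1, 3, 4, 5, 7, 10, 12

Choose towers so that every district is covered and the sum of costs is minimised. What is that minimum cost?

35

G3, G4, G8, G10 together cover every district (G3 ∪ G4 ∪ G8 ∪ G10 = {1, 2, 3, 4, 5, 6, 7, 8, 9, 10, 11, 12}); total cost 5 + 12 + 8 + 10 = 35.
The greedy pick G9, G3, G8, G10, G4 costs 38; no covering selection beats 35.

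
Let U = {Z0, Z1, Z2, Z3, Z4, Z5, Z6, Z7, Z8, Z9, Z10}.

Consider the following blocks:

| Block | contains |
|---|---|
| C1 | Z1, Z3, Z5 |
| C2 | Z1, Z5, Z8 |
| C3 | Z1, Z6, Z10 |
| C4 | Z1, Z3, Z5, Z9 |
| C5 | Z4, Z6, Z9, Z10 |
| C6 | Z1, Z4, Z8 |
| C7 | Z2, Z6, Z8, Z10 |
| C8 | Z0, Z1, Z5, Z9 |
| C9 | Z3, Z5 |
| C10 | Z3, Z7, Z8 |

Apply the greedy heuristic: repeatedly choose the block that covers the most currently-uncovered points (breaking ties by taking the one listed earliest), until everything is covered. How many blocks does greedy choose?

5

Greedy: pick C4 (covers 4 new) → pick C7 (covers 4 new) → pick C5 (covers 1 new) → pick C8 (covers 1 new) → pick C10 (covers 1 new). Total picks: 5.
(The true minimum cover uses only 4 blocks, so greedy is not optimal here.)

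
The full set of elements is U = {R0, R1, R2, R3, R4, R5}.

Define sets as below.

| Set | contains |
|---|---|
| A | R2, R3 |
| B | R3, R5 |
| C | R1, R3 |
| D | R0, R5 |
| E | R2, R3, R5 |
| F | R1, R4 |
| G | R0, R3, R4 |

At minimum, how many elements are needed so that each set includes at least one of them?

3

H = {R3, R4, R5} meets every set (each contains at least one member of H), and |H| = 3.
The sets A, D, F are pairwise disjoint, so any hitting set needs a separate element for each — at least 3. Hence 3 is optimal.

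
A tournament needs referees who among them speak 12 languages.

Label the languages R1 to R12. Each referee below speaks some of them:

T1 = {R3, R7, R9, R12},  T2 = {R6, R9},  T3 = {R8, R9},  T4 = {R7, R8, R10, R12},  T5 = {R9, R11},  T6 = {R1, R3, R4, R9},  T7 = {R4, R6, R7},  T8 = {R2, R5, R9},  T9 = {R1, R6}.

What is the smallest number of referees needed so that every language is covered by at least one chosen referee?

Take {T4, T5, T6, T7, T8}. Their union is {R1, R2, R3, R4, R5, R6, R7, R8, R9, R10, R11, R12}, which is all 12 languages.
No 4 of the 9 referees cover everything (all 126 combinations miss at least one language), so 5 is optimal.

5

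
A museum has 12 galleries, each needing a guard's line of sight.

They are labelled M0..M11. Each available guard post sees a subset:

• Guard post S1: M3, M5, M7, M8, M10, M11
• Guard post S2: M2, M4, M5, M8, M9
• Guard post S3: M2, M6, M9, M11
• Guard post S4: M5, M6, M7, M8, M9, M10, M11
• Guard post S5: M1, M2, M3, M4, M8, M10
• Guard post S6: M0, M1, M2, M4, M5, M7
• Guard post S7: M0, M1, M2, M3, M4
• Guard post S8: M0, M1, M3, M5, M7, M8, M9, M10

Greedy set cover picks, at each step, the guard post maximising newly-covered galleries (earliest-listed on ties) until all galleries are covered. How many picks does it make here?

Greedy: pick S8 (covers 8 new) → pick S3 (covers 3 new) → pick S2 (covers 1 new). Total picks: 3.
(The true minimum cover uses only 2 guard posts, so greedy is not optimal here.)

3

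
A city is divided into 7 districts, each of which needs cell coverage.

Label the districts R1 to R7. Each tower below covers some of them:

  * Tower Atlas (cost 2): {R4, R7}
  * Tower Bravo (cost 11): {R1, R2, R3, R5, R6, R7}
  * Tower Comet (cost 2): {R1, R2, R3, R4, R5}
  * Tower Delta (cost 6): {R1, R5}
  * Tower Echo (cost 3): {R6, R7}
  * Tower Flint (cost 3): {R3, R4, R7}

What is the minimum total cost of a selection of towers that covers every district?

5

Comet, Echo together cover every district (Comet ∪ Echo = {R1, R2, R3, R4, R5, R6, R7}); total cost 2 + 3 = 5.
No covering selection has total cost below 5.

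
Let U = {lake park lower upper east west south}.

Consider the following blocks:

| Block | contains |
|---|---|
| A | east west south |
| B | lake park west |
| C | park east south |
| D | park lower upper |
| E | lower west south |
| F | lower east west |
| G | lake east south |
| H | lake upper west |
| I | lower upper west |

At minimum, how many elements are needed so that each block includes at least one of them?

Take T = {park, west, south}. Each listed block contains at least one of these, so T is a hitting set of size 3.
No choice of 2 elements meets every block, so 3 is the minimum.

3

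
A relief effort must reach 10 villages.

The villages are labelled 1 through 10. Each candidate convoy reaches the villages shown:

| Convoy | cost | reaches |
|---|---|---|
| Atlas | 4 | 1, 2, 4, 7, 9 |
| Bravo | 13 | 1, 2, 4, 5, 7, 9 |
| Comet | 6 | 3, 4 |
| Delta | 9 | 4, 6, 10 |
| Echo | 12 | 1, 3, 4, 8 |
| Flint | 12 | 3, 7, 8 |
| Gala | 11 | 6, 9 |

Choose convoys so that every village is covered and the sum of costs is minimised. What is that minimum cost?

34

Bravo, Delta, Flint together cover every village (Bravo ∪ Delta ∪ Flint = {1, 2, 3, 4, 5, 6, 7, 8, 9, 10}); total cost 13 + 9 + 12 = 34.
The greedy pick Atlas, Delta, Comet, Echo, Bravo costs 44; no covering selection beats 34.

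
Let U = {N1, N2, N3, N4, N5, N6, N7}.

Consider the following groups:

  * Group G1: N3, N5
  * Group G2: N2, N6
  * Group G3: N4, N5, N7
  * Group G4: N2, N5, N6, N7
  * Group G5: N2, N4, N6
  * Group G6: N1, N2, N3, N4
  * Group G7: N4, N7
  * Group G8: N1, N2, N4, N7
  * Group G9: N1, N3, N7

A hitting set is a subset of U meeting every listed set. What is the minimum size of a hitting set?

3

Take H = {N2, N3, N4}. Each listed group contains at least one of these, so H is a hitting set of size 3.
The groups G1, G2, G7 are pairwise disjoint, so any hitting set needs a separate element for each — at least 3. Hence 3 is optimal.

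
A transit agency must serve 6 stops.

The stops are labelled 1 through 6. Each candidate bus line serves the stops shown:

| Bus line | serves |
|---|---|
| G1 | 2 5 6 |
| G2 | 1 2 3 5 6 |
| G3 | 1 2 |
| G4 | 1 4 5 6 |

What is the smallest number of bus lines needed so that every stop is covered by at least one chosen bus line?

2

Take {G2, G4}. Their union is {1, 2, 3, 4, 5, 6}, which is all 6 stops.
No single bus line has all 6 stops (the largest, G2, has 5), so 2 is optimal.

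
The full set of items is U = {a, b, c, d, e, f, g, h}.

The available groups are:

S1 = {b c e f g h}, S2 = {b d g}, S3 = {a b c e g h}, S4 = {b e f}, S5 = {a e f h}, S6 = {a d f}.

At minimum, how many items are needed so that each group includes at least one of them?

2

The 2 items {f, g} hit every group.
The groups S2, S5 are pairwise disjoint, so any hitting set needs a separate item for each — at least 2. Hence 2 is optimal.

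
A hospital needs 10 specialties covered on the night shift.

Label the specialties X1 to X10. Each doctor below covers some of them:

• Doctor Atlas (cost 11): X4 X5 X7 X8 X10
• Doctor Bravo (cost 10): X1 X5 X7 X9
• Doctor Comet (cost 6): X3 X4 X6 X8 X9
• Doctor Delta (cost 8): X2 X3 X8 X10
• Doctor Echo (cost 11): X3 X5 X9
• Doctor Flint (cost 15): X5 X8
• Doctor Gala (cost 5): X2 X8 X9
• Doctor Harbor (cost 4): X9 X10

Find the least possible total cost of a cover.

Bravo, Comet, Delta together cover every specialty (Bravo ∪ Comet ∪ Delta = {X1, X2, X3, X4, X5, X6, X7, X8, X9, X10}); total cost 10 + 6 + 8 = 24.
No covering selection has total cost below 24.

24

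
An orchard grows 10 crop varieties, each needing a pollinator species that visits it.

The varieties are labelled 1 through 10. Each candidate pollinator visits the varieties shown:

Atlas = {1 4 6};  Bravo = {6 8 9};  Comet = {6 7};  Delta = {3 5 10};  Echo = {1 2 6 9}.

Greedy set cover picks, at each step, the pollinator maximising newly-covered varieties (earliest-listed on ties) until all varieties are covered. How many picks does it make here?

Greedy: pick Echo (covers 4 new) → pick Delta (covers 3 new) → pick Atlas (covers 1 new) → pick Bravo (covers 1 new) → pick Comet (covers 1 new). Total picks: 5.

5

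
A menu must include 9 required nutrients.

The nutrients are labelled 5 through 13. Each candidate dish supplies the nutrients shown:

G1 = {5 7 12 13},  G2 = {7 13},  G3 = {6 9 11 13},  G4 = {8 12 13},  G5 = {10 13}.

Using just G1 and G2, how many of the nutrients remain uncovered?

5

Union of G1, G2 = {5, 7, 12, 13}.
Not covered: 6, 8, 9, 10, 11 — 5 nutrients.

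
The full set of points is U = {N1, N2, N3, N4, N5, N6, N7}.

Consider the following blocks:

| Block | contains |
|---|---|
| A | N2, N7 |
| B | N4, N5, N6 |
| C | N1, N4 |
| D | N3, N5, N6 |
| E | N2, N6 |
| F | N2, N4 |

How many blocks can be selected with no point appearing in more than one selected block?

A, C, D are pairwise disjoint (A={N2,N7}; C={N1,N4}; D={N3,N5,N6}).
Every remaining block overlaps one of these, and no 4 of the listed blocks are pairwise disjoint, so 3 is the maximum.

3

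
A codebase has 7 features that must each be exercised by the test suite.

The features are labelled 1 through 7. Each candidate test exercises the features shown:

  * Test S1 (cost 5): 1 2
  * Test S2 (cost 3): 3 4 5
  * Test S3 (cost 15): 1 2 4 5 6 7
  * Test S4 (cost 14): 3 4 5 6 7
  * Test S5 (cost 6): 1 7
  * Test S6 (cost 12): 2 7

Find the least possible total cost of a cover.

18

S2, S3 together cover every feature (S2 ∪ S3 = {1, 2, 3, 4, 5, 6, 7}); total cost 3 + 15 = 18.
The greedy pick S2, S1, S5, S4 costs 28; no covering selection beats 18.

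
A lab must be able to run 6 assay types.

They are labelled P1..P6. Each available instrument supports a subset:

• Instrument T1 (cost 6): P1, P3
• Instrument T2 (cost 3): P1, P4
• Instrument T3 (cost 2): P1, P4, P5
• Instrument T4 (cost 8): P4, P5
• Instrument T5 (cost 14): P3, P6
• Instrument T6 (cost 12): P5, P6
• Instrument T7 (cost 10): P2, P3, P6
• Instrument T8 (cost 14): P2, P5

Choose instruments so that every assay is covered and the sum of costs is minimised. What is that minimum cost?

12

T3, T7 together cover every assay (T3 ∪ T7 = {P1, P2, P3, P4, P5, P6}); total cost 2 + 10 = 12.
No covering selection has total cost below 12.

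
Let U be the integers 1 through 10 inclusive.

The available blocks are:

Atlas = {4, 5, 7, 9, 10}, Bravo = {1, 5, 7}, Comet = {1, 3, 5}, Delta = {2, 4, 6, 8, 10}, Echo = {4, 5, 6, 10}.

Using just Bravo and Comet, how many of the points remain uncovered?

6

Union of Bravo, Comet = {1, 3, 5, 7}.
Not covered: 2, 4, 6, 8, 9, 10 — 6 points.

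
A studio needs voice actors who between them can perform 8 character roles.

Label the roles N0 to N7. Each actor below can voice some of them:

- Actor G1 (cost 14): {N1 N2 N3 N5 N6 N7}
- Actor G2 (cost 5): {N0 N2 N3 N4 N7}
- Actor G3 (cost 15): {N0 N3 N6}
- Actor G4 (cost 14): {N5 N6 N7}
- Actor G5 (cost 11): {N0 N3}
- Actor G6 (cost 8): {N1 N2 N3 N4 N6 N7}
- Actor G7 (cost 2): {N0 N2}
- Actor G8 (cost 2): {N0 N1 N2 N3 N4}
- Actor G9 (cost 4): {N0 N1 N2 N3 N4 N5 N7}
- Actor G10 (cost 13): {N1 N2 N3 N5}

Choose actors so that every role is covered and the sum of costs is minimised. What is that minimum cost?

G6, G9 together cover every role (G6 ∪ G9 = {N0, N1, N2, N3, N4, N5, N6, N7}); total cost 8 + 4 = 12.
The greedy pick G8, G9, G6 costs 14; no covering selection beats 12.

12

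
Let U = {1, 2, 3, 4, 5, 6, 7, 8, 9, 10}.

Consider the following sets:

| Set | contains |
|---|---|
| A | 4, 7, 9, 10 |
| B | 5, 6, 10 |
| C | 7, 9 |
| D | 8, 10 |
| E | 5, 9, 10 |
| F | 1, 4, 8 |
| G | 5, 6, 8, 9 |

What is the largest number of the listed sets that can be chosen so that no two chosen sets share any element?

B, C, F are pairwise disjoint (B={5,6,10}; C={7,9}; F={1,4,8}).
Every remaining set overlaps one of these, and no 4 of the listed sets are pairwise disjoint, so 3 is the maximum.

3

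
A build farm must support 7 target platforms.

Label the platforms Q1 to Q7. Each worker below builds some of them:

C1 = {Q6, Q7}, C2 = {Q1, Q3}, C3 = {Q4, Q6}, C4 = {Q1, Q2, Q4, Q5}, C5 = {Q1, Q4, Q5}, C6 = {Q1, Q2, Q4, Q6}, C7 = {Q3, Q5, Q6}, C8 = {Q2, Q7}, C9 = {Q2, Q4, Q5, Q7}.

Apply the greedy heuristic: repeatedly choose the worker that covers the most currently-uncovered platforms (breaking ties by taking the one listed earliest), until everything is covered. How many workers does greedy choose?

3

Greedy: pick C4 (covers 4 new) → pick C1 (covers 2 new) → pick C2 (covers 1 new). Total picks: 3.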